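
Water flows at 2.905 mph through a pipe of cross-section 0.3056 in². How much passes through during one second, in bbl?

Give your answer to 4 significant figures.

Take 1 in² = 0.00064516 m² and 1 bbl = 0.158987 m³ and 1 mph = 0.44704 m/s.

2.905 mph × 0.44704 → 1.29865 m/s
0.3056 in² × 0.00064516 → 1.97161×10⁻⁴ m²
V = v × A × t = 1.29865 m/s × 1.97161×10⁻⁴ m² × 1 s = 2.56043×10⁻⁴ m³
2.56043×10⁻⁴ m³ ÷ (0.158987 m³/bbl) = 0.00161047 bbl

0.001610 bbl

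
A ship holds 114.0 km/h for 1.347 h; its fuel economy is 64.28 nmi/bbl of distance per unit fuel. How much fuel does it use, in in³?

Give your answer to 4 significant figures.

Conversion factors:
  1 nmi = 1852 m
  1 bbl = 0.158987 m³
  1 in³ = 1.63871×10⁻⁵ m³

1.251×10⁴ in³

114.0 km/h → 31.6667 m/s
1.347 h → 4849.2 s
d = v × t = 31.6667 × 4849.2 = 153558 m
64.28 nmi/bbl → 748782 m/m³
V = d / (distance per unit fuel) = 153558 / 748782 = 0.205077 m³
In in³: 0.205077 / 1.63871×10⁻⁵ = 12514.5 in³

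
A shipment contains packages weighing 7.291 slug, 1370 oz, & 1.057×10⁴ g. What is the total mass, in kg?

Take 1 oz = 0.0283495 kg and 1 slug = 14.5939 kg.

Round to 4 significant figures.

155.8 kg

7.291 slug × 14.5939 → 106.404 kg
1370 oz × 0.0283495 → 38.8388 kg
1.057×10⁴ g × 0.001 → 10.57 kg
Combined: 106.404 + 38.8388 + 10.57 = 155.813 kg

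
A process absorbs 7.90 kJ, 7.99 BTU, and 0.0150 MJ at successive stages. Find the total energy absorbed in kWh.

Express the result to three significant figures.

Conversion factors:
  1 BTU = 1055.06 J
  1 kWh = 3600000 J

7.90 kJ × 1000 = 7900 J
7.99 BTU × 1055.06 = 8429.93 J
0.0150 MJ × 1000000 = 15000 J
Combined: 7900 + 8429.93 + 15000 = 31329.9 J
In kWh: 31329.9 / 3600000 = 0.00870275 kWh

0.00870 kWh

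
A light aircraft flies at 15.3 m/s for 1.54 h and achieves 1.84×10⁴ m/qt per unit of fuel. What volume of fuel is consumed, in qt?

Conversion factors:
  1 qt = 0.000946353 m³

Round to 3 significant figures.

1.54 h → 5544 s
d = v × t = 15.3 × 5544 = 84823.2 m
1.84×10⁴ m/qt → 1.94431×10⁷ m/m³
V = d / (distance per unit fuel) = 84823.2 / 1.94431×10⁷ = 0.00436264 m³
In qt: 0.00436264 / 0.000946353 = 4.60995 qt

4.61 qt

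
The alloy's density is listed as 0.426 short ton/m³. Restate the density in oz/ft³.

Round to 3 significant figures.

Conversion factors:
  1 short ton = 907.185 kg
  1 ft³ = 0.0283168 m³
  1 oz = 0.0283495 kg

0.426 short ton/m³ × 907.185 kg/short ton = 386.461 kg/m³
386.461 kg/m³ ÷ 0.0283495 kg/oz × 0.0283168 m³/ft³ = 386.015 oz/ft³

386 oz/ft³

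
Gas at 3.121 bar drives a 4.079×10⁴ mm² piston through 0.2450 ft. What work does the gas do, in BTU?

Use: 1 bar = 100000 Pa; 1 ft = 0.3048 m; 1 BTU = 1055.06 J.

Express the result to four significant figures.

3.121 bar → 312100 Pa
4.079×10⁴ mm² → 0.04079 m²
F = P × A = 312100 × 0.04079 = 12730.6 N
0.2450 ft → 0.074676 m
W = F × d = 12730.6 × 0.074676 = 950.67 J
In BTU: 950.67 / 1055.06 = 0.901058 BTU

0.9011 BTU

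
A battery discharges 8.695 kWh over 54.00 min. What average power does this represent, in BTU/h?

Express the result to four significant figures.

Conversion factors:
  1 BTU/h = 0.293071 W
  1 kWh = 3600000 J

8.695 kWh × 3600000 = 3.1302×10⁷ J
54.00 min × 60 = 3240 s
P = E / t = 3.1302×10⁷ J / 3240 s = 9661.11 W
9661.11 W ÷ (0.293071 W/BTU/h) = 32965.1 BTU/h

3.297×10⁴ BTU/h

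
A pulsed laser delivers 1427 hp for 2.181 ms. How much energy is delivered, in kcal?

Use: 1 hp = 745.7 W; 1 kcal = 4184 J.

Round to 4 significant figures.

1427 hp × 745.7 → 1.06411×10⁶ W
2.181 ms × 0.001 → 0.002181 s
E = P × t = 1.06411×10⁶ W × 0.002181 s = 2320.82 J
2320.82 J ÷ (4184 J/kcal) = 0.554689 kcal

0.5547 kcal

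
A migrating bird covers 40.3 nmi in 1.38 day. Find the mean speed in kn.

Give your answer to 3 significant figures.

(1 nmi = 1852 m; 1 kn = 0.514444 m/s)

1.22 kn

40.3 nmi × 1852 → 74635.6 m
1.38 day × 86400 → 119232 s
v = d / t = 74635.6 m / 119232 s = 0.62597 m/s
0.62597 m/s ÷ (0.514444 m/s/kn) = 1.21679 kn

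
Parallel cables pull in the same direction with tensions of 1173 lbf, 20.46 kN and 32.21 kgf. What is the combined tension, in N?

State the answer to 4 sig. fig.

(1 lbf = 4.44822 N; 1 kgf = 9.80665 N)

2.599×10⁴ N

1173 lbf × 4.44822 = 5217.76 N
20.46 kN × 1000 = 20460 N
32.21 kgf × 9.80665 = 315.872 N
Total: 5217.76 + 20460 + 315.872 = 25993.6 N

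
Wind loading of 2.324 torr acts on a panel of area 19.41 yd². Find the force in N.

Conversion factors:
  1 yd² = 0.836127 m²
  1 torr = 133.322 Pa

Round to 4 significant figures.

2.324 torr × 133.322 → 309.84 Pa
19.41 yd² × 0.836127 → 16.2292 m²
F = P × A = 309.84 Pa × 16.2292 m² = 5028.46 N

5028 N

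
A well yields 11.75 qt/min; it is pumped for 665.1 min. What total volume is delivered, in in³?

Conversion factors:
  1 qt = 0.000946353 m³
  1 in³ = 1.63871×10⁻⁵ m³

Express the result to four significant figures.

4.513×10⁵ in³

11.75 qt/min → 1.85327×10⁻⁴ m³/s
665.1 min → 39906 s
V = Q × t = 1.85327×10⁻⁴ × 39906 = 7.39566 m³
In in³: 7.39566 / 1.63871×10⁻⁵ = 451310 in³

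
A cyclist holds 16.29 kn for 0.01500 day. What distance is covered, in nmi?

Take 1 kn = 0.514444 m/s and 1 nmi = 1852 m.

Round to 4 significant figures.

5.864 nmi

16.29 kn × 0.514444 → 8.38029 m/s
0.01500 day × 86400 → 1296 s
d = v × t = 8.38029 m/s × 1296 s = 10860.9 m
10860.9 m ÷ (1852 m/nmi) = 5.86442 nmi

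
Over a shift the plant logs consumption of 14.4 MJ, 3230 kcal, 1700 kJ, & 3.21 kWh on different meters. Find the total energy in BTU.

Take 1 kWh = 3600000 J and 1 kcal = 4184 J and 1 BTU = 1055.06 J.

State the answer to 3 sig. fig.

14.4 MJ × 1000000 → 1.44×10⁷ J
3230 kcal × 4184 → 1.35143×10⁷ J
1700 kJ × 1000 → 1.7×10⁶ J
3.21 kWh × 3600000 → 1.1556×10⁷ J
Combined: 1.44×10⁷ + 1.35143×10⁷ + 1.7×10⁶ + 1.1556×10⁷ = 4.11703×10⁷ J
In BTU: 4.11703×10⁷ / 1055.06 = 39021.8 BTU

3.90×10⁴ BTU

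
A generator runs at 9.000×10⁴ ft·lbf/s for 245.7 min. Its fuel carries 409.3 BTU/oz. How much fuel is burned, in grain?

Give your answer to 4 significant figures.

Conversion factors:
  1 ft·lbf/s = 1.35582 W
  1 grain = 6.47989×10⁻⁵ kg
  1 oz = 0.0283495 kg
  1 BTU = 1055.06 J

9.000×10⁴ ft·lbf/s → 122024 W
245.7 min → 14742 s
E = P × t = 122024 × 14742 = 1.79888×10⁹ J
409.3 BTU/oz → 1.52326×10⁷ J/kg
m = E / e_s = 1.79888×10⁹ / 1.52326×10⁷ = 118.094 kg
In grain: 118.094 / 6.47989×10⁻⁵ = 1.82247×10⁶ grain

1.822×10⁶ grain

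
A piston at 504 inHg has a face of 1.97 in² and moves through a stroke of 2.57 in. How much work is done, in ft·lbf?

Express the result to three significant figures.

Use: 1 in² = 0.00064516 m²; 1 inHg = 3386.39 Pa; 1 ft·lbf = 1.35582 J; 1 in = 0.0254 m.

504 inHg → 1.70674×10⁶ Pa
1.97 in² → 0.00127097 m²
F = P × A = 1.70674×10⁶ × 0.00127097 = 2169.22 N
2.57 in → 0.065278 m
W = F × d = 2169.22 × 0.065278 = 141.602 J
In ft·lbf: 141.602 / 1.35582 = 104.44 ft·lbf

104 ft·lbf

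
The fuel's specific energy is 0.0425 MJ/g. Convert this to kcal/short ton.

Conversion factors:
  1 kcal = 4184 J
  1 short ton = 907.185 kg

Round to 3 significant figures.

0.0425 MJ/g × 1000000 J/MJ ÷ 0.001 kg/g = 4.25×10⁷ J/kg
4.25×10⁷ J/kg ÷ 4184 J/kcal × 907.185 kg/short ton = 9.21495×10⁶ kcal/short ton

9.21×10⁶ kcal/short ton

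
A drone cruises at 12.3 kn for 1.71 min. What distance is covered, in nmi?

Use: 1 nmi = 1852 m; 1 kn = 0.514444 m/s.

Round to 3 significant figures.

12.3 kn × 0.514444 → 6.32766 m/s
1.71 min × 60 → 102.6 s
d = v × t = 6.32766 m/s × 102.6 s = 649.218 m
649.218 m ÷ (1852 m/nmi) = 0.35055 nmi

0.351 nmi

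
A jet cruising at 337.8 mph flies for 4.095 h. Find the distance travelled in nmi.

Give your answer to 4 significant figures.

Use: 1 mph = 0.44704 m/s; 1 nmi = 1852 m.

1202 nmi

337.8 mph × 0.44704 = 151.01 m/s
4.095 h × 3600 = 14742 s
d = v × t = 151.01 m/s × 14742 s = 2.22619×10⁶ m
2.22619×10⁶ m ÷ (1852 m/nmi) = 1202.05 nmi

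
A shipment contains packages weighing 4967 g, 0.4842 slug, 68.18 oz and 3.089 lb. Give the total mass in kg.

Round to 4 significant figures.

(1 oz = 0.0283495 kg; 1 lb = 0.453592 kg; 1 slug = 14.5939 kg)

4967 g × 0.001 = 4.967 kg
0.4842 slug × 14.5939 = 7.06637 kg
68.18 oz × 0.0283495 = 1.93287 kg
3.089 lb × 0.453592 = 1.40115 kg
Sum: 4.967 + 7.06637 + 1.93287 + 1.40115 = 15.3674 kg

15.37 kg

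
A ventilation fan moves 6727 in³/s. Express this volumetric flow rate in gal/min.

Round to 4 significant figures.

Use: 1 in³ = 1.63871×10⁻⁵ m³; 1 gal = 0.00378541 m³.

1747 gal/min

6727 in³/s × 1.63871×10⁻⁵ m³/in³ = 0.110236 m³/s
0.110236 m³/s ÷ 0.00378541 m³/gal × 60 s/min = 1747.28 gal/min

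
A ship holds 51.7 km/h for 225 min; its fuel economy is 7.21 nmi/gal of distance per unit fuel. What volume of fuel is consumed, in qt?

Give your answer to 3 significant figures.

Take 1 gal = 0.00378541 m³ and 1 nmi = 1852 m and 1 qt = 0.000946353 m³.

51.7 km/h → 14.3611 m/s
225 min → 13500 s
d = v × t = 14.3611 × 13500 = 193875 m
7.21 nmi/gal → 3.52747×10⁶ m/m³
V = d / (distance per unit fuel) = 193875 / 3.52747×10⁶ = 0.0549615 m³
In qt: 0.0549615 / 0.000946353 = 58.0772 qt

58.1 qt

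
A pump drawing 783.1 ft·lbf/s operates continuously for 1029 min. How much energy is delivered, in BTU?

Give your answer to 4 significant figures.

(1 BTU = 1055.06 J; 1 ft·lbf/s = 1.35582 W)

783.1 ft·lbf/s × 1.35582 → 1061.74 W
1029 min × 60 → 61740 s
E = P × t = 1061.74 W × 61740 s = 6.55518×10⁷ J
6.55518×10⁷ J ÷ (1055.06 J/BTU) = 62130.9 BTU

6.213×10⁴ BTU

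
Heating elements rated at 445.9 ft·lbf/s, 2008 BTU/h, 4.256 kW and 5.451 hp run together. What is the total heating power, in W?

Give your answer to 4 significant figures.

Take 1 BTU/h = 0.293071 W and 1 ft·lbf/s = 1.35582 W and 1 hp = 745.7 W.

445.9 ft·lbf/s × 1.35582 = 604.56 W
2008 BTU/h × 0.293071 = 588.487 W
4.256 kW × 1000 = 4256 W
5.451 hp × 745.7 = 4064.81 W
Total: 604.56 + 588.487 + 4256 + 4064.81 = 9513.86 W

9514 W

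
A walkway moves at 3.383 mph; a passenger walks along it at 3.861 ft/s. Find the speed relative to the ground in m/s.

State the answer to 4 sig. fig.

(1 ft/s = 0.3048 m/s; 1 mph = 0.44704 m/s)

3.383 mph × 0.44704 → 1.51234 m/s
3.861 ft/s × 0.3048 → 1.17683 m/s
Sum: 1.51234 + 1.17683 = 2.68917 m/s

2.689 m/s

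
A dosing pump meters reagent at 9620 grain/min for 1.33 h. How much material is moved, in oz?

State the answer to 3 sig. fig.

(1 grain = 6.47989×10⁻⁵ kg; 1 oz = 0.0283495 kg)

9620 grain/min → 0.0103894 kg/s
1.33 h → 4788 s
m = ṁ × t = 0.0103894 × 4788 = 49.7444 kg
In oz: 49.7444 / 0.0283495 = 1754.68 oz

1750 oz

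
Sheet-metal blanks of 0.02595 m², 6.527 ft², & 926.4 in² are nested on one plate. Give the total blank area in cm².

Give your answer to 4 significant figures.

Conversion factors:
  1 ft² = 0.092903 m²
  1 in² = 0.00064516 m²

1.230×10⁴ cm²

0.02595 m² (already m²)
6.527 ft² × 0.092903 → 0.606378 m²
926.4 in² × 0.00064516 → 0.597676 m²
Combined: 0.02595 + 0.606378 + 0.597676 = 1.23 m²
In cm²: 1.23 / 0.0001 = 12300 cm²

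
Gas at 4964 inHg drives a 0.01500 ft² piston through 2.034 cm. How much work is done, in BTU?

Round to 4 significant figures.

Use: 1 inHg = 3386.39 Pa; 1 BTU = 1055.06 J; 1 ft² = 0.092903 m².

4964 inHg → 1.681×10⁷ Pa
0.01500 ft² → 0.00139354 m²
F = P × A = 1.681×10⁷ × 0.00139354 = 23425.4 N
2.034 cm → 0.02034 m
W = F × d = 23425.4 × 0.02034 = 476.473 J
In BTU: 476.473 / 1055.06 = 0.451607 BTU

0.4516 BTU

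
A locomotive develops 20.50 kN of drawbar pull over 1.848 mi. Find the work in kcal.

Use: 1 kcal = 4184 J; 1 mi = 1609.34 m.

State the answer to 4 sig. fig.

1.457×10⁴ kcal

20.50 kN × 1000 → 20500 N
1.848 mi × 1609.34 → 2974.06 m
W = F × d = 20500 N × 2974.06 m = 6.09682×10⁷ J
6.09682×10⁷ J ÷ (4184 J/kcal) = 14571.7 kcal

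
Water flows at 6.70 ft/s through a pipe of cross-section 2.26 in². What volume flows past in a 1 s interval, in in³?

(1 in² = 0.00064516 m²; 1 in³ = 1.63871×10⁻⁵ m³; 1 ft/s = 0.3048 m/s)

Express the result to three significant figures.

182 in³

6.70 ft/s × 0.3048 = 2.04216 m/s
2.26 in² × 0.00064516 = 0.00145806 m²
V = v × A × t = 2.04216 m/s × 0.00145806 m² × 1 s = 0.00297759 m³
0.00297759 m³ ÷ (1.63871×10⁻⁵ m³/in³) = 181.703 in³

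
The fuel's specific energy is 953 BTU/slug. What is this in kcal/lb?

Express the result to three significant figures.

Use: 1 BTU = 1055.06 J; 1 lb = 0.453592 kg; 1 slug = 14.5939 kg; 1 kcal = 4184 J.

7.47 kcal/lb

953 BTU/slug × 1055.06 J/BTU ÷ 14.5939 kg/slug = 68896.7 J/kg
68896.7 J/kg ÷ 4184 J/kcal × 0.453592 kg/lb = 7.46917 kcal/lb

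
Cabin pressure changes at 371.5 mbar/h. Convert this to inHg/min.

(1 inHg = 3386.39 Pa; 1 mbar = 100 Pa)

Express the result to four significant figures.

371.5 mbar/h × 100 Pa/mbar ÷ 3600 s/h = 10.3194 Pa/s
10.3194 Pa/s ÷ 3386.39 Pa/inHg × 60 s/min = 0.182839 inHg/min

0.1828 inHg/min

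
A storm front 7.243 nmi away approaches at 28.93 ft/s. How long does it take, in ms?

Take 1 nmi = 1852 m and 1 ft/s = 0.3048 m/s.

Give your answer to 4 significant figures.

1.521×10⁶ ms

7.243 nmi × 1852 = 13414 m
28.93 ft/s × 0.3048 = 8.81786 m/s
t = d / v = 13414 m / 8.81786 m/s = 1521.23 s
1521.23 s ÷ (0.001 s/ms) = 1.52123×10⁶ ms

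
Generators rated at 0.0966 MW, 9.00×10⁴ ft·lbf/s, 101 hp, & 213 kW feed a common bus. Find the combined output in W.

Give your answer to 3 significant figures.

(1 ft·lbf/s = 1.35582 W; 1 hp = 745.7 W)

5.07×10⁵ W

0.0966 MW × 1000000 → 96600 W
9.00×10⁴ ft·lbf/s × 1.35582 → 122024 W
101 hp × 745.7 → 75315.7 W
213 kW × 1000 → 213000 W
Sum: 96600 + 122024 + 75315.7 + 213000 = 506940 W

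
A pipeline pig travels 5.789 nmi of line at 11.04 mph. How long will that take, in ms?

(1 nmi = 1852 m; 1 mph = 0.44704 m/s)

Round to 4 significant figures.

2.172×10⁶ ms

5.789 nmi × 1852 = 10721.2 m
11.04 mph × 0.44704 = 4.93532 m/s
t = d / v = 10721.2 m / 4.93532 m/s = 2172.34 s
2172.34 s ÷ (0.001 s/ms) = 2.17234×10⁶ ms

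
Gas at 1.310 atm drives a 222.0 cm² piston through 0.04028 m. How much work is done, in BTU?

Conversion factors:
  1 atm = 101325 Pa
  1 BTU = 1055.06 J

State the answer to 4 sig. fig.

1.310 atm → 132736 Pa
222.0 cm² → 0.0222 m²
F = P × A = 132736 × 0.0222 = 2946.74 N
W = F × d = 2946.74 × 0.04028 = 118.695 J
In BTU: 118.695 / 1055.06 = 0.112501 BTU

0.1125 BTU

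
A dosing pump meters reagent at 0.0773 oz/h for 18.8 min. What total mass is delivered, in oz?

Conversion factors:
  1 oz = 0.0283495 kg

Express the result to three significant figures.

0.0242 oz

0.0773 oz/h → 6.08727×10⁻⁷ kg/s
18.8 min → 1128 s
m = ṁ × t = 6.08727×10⁻⁷ × 1128 = 6.86644×10⁻⁴ kg
In oz: 6.86644×10⁻⁴ / 0.0283495 = 0.0242207 oz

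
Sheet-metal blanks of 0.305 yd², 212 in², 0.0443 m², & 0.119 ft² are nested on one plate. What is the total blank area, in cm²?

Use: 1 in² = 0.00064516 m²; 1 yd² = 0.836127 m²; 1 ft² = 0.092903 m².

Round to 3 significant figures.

4470 cm²

0.305 yd² × 0.836127 = 0.255019 m²
212 in² × 0.00064516 = 0.136774 m²
0.0443 m² (already m²)
0.119 ft² × 0.092903 = 0.0110555 m²
Total: 0.255019 + 0.136774 + 0.0443 + 0.0110555 = 0.447148 m²
In cm²: 0.447148 / 0.0001 = 4471.48 cm²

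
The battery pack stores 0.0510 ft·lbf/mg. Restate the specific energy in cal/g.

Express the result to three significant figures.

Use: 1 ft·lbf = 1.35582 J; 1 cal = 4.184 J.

16.5 cal/g

0.0510 ft·lbf/mg × 1.35582 J/ft·lbf ÷ 10⁻⁶ kg/mg = 69146.8 J/kg
69146.8 J/kg ÷ 4.184 J/cal × 0.001 kg/g = 16.5265 cal/g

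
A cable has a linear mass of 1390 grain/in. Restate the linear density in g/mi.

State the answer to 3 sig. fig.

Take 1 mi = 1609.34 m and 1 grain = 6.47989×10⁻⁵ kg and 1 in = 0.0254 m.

1390 grain/in × 6.47989×10⁻⁵ kg/grain ÷ 0.0254 m/in = 3.54608 kg/m
3.54608 kg/m ÷ 0.001 kg/g × 1609.34 m/mi = 5.70685×10⁶ g/mi

5.71×10⁶ g/mi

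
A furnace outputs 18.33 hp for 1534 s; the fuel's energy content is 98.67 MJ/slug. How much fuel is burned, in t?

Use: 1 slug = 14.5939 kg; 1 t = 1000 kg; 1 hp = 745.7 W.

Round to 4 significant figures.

0.003101 t

18.33 hp → 13668.7 W
E = P × t = 13668.7 × 1534 = 2.09678×10⁷ J
98.67 MJ/slug → 6.76104×10⁶ J/kg
m = E / e_s = 2.09678×10⁷ / 6.76104×10⁶ = 3.10127 kg
In t: 3.10127 / 1000 = 0.00310127 t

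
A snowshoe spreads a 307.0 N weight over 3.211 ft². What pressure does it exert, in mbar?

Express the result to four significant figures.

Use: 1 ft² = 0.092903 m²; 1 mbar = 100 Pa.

10.29 mbar

3.211 ft² × 0.092903 = 0.298312 m²
P = F / A = 307 N / 0.298312 m² = 1029.12 Pa
1029.12 Pa ÷ (100 Pa/mbar) = 10.2912 mbar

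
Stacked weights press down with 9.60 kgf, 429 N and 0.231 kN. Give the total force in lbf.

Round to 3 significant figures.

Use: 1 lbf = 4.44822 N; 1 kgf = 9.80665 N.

170 lbf

9.60 kgf × 9.80665 = 94.1438 N
429 N (already N)
0.231 kN × 1000 = 231 N
Sum: 94.1438 + 429 + 231 = 754.144 N
In lbf: 754.144 / 4.44822 = 169.538 lbf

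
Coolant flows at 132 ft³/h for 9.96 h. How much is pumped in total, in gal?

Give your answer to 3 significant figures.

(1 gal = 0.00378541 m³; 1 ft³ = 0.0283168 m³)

9830 gal

132 ft³/h → 0.00103828 m³/s
9.96 h → 35856 s
V = Q × t = 0.00103828 × 35856 = 37.2286 m³
In gal: 37.2286 / 0.00378541 = 9834.76 gal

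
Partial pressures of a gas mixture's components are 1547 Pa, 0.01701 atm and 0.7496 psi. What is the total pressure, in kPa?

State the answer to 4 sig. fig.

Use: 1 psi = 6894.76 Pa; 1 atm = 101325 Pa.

1547 Pa (already Pa)
0.01701 atm × 101325 → 1723.54 Pa
0.7496 psi × 6894.76 → 5168.31 Pa
Total: 1547 + 1723.54 + 5168.31 = 8438.85 Pa
In kPa: 8438.85 / 1000 = 8.43885 kPa

8.439 kPa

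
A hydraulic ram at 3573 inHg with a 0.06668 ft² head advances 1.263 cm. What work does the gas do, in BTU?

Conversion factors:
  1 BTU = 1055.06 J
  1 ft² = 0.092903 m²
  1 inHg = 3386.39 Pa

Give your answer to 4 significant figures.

0.8973 BTU

3573 inHg → 1.20996×10⁷ Pa
0.06668 ft² → 0.00619477 m²
F = P × A = 1.20996×10⁷ × 0.00619477 = 74954.2 N
1.263 cm → 0.01263 m
W = F × d = 74954.2 × 0.01263 = 946.672 J
In BTU: 946.672 / 1055.06 = 0.897268 BTU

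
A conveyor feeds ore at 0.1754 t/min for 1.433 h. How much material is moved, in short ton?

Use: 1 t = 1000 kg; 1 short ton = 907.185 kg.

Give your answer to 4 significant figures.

0.1754 t/min → 2.92333 kg/s
1.433 h → 5158.8 s
m = ṁ × t = 2.92333 × 5158.8 = 15080.9 kg
In short ton: 15080.9 / 907.185 = 16.6238 short ton

16.62 short ton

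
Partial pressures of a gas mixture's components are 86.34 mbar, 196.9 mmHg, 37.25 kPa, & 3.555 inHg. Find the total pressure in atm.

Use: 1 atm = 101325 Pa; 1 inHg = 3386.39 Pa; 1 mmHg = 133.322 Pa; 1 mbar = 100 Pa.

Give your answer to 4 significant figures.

0.8307 atm

86.34 mbar × 100 = 8634 Pa
196.9 mmHg × 133.322 = 26251.1 Pa
37.25 kPa × 1000 = 37250 Pa
3.555 inHg × 3386.39 = 12038.6 Pa
Total: 8634 + 26251.1 + 37250 + 12038.6 = 84173.7 Pa
In atm: 84173.7 / 101325 = 0.83073 atm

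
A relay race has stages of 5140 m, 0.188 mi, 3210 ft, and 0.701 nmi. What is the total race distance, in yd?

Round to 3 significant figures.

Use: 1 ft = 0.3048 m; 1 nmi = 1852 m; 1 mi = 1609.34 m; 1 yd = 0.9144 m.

5140 m (already m)
0.188 mi × 1609.34 = 302.556 m
3210 ft × 0.3048 = 978.408 m
0.701 nmi × 1852 = 1298.25 m
Sum: 5140 + 302.556 + 978.408 + 1298.25 = 7719.21 m
In yd: 7719.21 / 0.9144 = 8441.83 yd

8440 yd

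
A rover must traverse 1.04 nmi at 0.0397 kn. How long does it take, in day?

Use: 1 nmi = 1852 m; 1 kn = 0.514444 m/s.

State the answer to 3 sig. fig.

1.04 nmi × 1852 = 1926.08 m
0.0397 kn × 0.514444 = 0.0204234 m/s
t = d / v = 1926.08 m / 0.0204234 m/s = 94307.5 s
94307.5 s ÷ (86400 s/day) = 1.09152 day

1.09 day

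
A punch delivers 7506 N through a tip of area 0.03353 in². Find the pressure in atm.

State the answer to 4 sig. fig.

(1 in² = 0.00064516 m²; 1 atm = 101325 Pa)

0.03353 in² × 0.00064516 → 2.16322×10⁻⁵ m²
P = F / A = 7506 N / 2.16322×10⁻⁵ m² = 3.46983×10⁸ Pa
3.46983×10⁸ Pa ÷ (101325 Pa/atm) = 3424.46 atm

3424 atm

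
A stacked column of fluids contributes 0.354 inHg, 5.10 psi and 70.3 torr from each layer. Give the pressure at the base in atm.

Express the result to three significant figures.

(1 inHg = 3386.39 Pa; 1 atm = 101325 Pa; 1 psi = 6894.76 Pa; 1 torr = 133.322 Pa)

0.354 inHg × 3386.39 = 1198.78 Pa
5.10 psi × 6894.76 = 35163.3 Pa
70.3 torr × 133.322 = 9372.54 Pa
Total: 1198.78 + 35163.3 + 9372.54 = 45734.6 Pa
In atm: 45734.6 / 101325 = 0.451365 atm

0.451 atm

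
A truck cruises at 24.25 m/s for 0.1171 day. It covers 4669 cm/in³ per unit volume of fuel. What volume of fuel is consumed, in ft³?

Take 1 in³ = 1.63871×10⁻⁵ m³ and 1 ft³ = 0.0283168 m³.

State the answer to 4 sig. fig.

0.1171 day → 10117.4 s
d = v × t = 24.25 × 10117.4 = 245347 m
4669 cm/in³ → 2.84919×10⁶ m/m³
V = d / (distance per unit fuel) = 245347 / 2.84919×10⁶ = 0.0861111 m³
In ft³: 0.0861111 / 0.0283168 = 3.04099 ft³

3.041 ft³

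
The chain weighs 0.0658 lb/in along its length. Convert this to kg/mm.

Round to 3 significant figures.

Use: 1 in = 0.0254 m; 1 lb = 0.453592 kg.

0.00118 kg/mm

0.0658 lb/in × 0.453592 kg/lb ÷ 0.0254 m/in = 1.17505 kg/m
1.17505 kg/m × 0.001 m/mm = 0.00117505 kg/mm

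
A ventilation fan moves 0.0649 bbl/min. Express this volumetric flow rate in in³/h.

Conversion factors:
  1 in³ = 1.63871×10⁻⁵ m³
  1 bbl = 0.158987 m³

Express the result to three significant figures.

3.78×10⁴ in³/h

0.0649 bbl/min × 0.158987 m³/bbl ÷ 60 s/min = 1.71971×10⁻⁴ m³/s
1.71971×10⁻⁴ m³/s ÷ 1.63871×10⁻⁵ m³/in³ × 3600 s/h = 37779.4 in³/h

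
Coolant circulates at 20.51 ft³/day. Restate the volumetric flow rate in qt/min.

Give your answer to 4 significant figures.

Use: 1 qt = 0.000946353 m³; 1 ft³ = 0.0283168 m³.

0.4262 qt/min

20.51 ft³/day × 0.0283168 m³/ft³ ÷ 86400 s/day = 6.72196×10⁻⁶ m³/s
6.72196×10⁻⁶ m³/s ÷ 0.000946353 m³/qt × 60 s/min = 0.426181 qt/min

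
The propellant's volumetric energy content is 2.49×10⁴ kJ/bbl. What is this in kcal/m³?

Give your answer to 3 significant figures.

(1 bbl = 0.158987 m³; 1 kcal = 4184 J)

2.49×10⁴ kJ/bbl × 1000 J/kJ ÷ 0.158987 m³/bbl = 1.56617×10⁸ J/m³
1.56617×10⁸ J/m³ ÷ 4184 J/kcal = 37432.4 kcal/m³

3.74×10⁴ kcal/m³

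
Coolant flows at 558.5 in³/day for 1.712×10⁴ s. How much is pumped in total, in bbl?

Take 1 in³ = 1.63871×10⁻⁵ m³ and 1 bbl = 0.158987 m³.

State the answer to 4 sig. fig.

0.01141 bbl

558.5 in³/day → 1.05928×10⁻⁷ m³/s
V = Q × t = 1.05928×10⁻⁷ × 17120 = 0.00181349 m³
In bbl: 0.00181349 / 0.158987 = 0.0114065 bbl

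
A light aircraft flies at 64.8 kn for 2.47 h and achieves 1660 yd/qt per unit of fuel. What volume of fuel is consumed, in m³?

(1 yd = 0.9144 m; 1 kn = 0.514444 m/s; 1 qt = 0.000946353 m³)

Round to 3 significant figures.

64.8 kn → 33.336 m/s
2.47 h → 8892 s
d = v × t = 33.336 × 8892 = 296424 m
1660 yd/qt → 1.60395×10⁶ m/m³
V = d / (distance per unit fuel) = 296424 / 1.60395×10⁶ = 0.184809 m³

0.185 m³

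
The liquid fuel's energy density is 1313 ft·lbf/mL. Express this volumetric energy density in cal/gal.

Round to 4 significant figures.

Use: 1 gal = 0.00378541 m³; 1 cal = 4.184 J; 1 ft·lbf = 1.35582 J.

1313 ft·lbf/mL × 1.35582 J/ft·lbf ÷ 10⁻⁶ m³/mL = 1.78019×10⁹ J/m³
1.78019×10⁹ J/m³ ÷ 4.184 J/cal × 0.00378541 m³/gal = 1.6106×10⁶ cal/gal

1.611×10⁶ cal/gal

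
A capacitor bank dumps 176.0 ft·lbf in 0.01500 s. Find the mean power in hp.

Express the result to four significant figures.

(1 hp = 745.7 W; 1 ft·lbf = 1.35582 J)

21.33 hp

176.0 ft·lbf × 1.35582 → 238.624 J
P = E / t = 238.624 J / 0.015 s = 15908.3 W
15908.3 W ÷ (745.7 W/hp) = 21.3334 hp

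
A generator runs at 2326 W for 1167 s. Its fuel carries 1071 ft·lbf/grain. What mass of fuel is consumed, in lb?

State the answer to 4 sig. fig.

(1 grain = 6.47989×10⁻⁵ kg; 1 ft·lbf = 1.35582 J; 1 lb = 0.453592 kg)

0.2670 lb

E = P × t = 2326 × 1167 = 2.71444×10⁶ J
1071 ft·lbf/grain → 2.24091×10⁷ J/kg
m = E / e_s = 2.71444×10⁶ / 2.24091×10⁷ = 0.121131 kg
In lb: 0.121131 / 0.453592 = 0.267048 lb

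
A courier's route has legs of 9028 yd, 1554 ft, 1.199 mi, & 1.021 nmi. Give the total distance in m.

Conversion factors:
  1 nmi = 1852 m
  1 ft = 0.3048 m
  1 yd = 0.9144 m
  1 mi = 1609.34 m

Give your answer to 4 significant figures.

9028 yd × 0.9144 = 8255.2 m
1554 ft × 0.3048 = 473.659 m
1.199 mi × 1609.34 = 1929.6 m
1.021 nmi × 1852 = 1890.89 m
Sum: 8255.2 + 473.659 + 1929.6 + 1890.89 = 12549.3 m

1.255×10⁴ m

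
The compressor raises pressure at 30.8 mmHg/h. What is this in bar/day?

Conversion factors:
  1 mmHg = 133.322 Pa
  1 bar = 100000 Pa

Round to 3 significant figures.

30.8 mmHg/h × 133.322 Pa/mmHg ÷ 3600 s/h = 1.14064 Pa/s
1.14064 Pa/s ÷ 100000 Pa/bar × 86400 s/day = 0.985513 bar/day

0.986 bar/day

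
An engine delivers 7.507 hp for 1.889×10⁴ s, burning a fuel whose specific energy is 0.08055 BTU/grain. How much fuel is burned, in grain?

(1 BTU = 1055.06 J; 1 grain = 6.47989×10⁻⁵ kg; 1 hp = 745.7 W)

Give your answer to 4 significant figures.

7.507 hp → 5597.97 W
E = P × t = 5597.97 × 18890 = 1.05746×10⁸ J
0.08055 BTU/grain → 1.31152×10⁶ J/kg
m = E / e_s = 1.05746×10⁸ / 1.31152×10⁶ = 80.6286 kg
In grain: 80.6286 / 6.47989×10⁻⁵ = 1.24429×10⁶ grain

1.244×10⁶ grain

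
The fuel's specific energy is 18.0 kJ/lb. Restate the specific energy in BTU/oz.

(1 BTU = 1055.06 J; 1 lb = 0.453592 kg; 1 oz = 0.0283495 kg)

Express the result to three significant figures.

1.07 BTU/oz

18.0 kJ/lb × 1000 J/kJ ÷ 0.453592 kg/lb = 39683.2 J/kg
39683.2 J/kg ÷ 1055.06 J/BTU × 0.0283495 kg/oz = 1.06629 BTU/oz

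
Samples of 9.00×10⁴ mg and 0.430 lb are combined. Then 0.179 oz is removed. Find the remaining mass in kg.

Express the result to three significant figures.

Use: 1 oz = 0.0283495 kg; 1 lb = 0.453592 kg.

0.280 kg

9.00×10⁴ mg × 10⁻⁶ = 0.09 kg
0.430 lb × 0.453592 = 0.195045 kg
0.179 oz × 0.0283495 = 0.00507456 kg
Result: 0.09 + 0.195045 − 0.00507456 = 0.27997 kg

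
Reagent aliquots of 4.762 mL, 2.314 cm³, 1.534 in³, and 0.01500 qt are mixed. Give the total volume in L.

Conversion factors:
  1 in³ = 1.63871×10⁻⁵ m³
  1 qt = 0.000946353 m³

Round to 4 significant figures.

0.04641 L

4.762 mL × 10⁻⁶ = 4.762×10⁻⁶ m³
2.314 cm³ × 10⁻⁶ = 2.314×10⁻⁶ m³
1.534 in³ × 1.63871×10⁻⁵ = 2.51378×10⁻⁵ m³
0.01500 qt × 0.000946353 = 1.41953×10⁻⁵ m³
Total: 4.762×10⁻⁶ + 2.314×10⁻⁶ + 2.51378×10⁻⁵ + 1.41953×10⁻⁵ = 4.64091×10⁻⁵ m³
In L: 4.64091×10⁻⁵ / 0.001 = 0.0464091 L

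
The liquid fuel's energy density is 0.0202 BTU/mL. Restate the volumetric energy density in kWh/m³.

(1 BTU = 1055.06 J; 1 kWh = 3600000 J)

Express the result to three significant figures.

0.0202 BTU/mL × 1055.06 J/BTU ÷ 10⁻⁶ m³/mL = 2.13122×10⁷ J/m³
2.13122×10⁷ J/m³ ÷ 3600000 J/kWh = 5.92006 kWh/m³

5.92 kWh/m³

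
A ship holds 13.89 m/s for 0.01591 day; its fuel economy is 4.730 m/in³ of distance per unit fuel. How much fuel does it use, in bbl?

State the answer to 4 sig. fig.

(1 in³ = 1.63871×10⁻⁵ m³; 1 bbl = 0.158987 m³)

0.01591 day → 1374.62 s
d = v × t = 13.89 × 1374.62 = 19093.5 m
4.730 m/in³ → 288642 m/m³
V = d / (distance per unit fuel) = 19093.5 / 288642 = 0.0661494 m³
In bbl: 0.0661494 / 0.158987 = 0.416068 bbl

0.4161 bbl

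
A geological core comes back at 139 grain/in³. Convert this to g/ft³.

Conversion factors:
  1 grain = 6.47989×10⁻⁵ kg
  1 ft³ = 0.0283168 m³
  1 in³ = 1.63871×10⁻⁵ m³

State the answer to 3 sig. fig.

139 grain/in³ × 6.47989×10⁻⁵ kg/grain ÷ 1.63871×10⁻⁵ m³/in³ = 549.643 kg/m³
549.643 kg/m³ ÷ 0.001 kg/g × 0.0283168 m³/ft³ = 15564.1 g/ft³

1.56×10⁴ g/ft³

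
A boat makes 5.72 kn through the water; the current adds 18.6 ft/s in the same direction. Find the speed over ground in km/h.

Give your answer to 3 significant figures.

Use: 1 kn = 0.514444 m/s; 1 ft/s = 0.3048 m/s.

31.0 km/h

5.72 kn × 0.514444 = 2.94262 m/s
18.6 ft/s × 0.3048 = 5.66928 m/s
Combined: 2.94262 + 5.66928 = 8.6119 m/s
In km/h: 8.6119 / (1/3.6) = 31.0028 km/h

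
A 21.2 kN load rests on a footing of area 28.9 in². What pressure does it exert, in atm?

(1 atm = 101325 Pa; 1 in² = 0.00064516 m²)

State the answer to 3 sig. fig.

11.2 atm

21.2 kN × 1000 = 21200 N
28.9 in² × 0.00064516 = 0.0186451 m²
P = F / A = 21200 N / 0.0186451 m² = 1.13703×10⁶ Pa
1.13703×10⁶ Pa ÷ (101325 Pa/atm) = 11.2216 atm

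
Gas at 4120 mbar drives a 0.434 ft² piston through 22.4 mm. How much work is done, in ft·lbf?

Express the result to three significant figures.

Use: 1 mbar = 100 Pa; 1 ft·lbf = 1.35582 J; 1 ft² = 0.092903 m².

274 ft·lbf

4120 mbar → 412000 Pa
0.434 ft² → 0.0403199 m²
F = P × A = 412000 × 0.0403199 = 16611.8 N
22.4 mm → 0.0224 m
W = F × d = 16611.8 × 0.0224 = 372.104 J
In ft·lbf: 372.104 / 1.35582 = 274.449 ft·lbf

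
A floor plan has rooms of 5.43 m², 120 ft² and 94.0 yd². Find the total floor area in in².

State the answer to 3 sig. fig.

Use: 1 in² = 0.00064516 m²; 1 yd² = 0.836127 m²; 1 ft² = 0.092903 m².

1.48×10⁵ in²

5.43 m² (already m²)
120 ft² × 0.092903 = 11.1484 m²
94.0 yd² × 0.836127 = 78.5959 m²
Sum: 5.43 + 11.1484 + 78.5959 = 95.1743 m²
In in²: 95.1743 / 0.00064516 = 147520 in²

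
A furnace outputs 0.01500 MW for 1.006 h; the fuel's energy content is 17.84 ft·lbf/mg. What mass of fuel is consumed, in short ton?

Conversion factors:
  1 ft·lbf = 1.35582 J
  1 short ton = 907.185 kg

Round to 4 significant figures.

0.002476 short ton

0.01500 MW → 15000 W
1.006 h → 3621.6 s
E = P × t = 15000 × 3621.6 = 5.4324×10⁷ J
17.84 ft·lbf/mg → 2.41878×10⁷ J/kg
m = E / e_s = 5.4324×10⁷ / 2.41878×10⁷ = 2.24593 kg
In short ton: 2.24593 / 907.185 = 0.00247571 short ton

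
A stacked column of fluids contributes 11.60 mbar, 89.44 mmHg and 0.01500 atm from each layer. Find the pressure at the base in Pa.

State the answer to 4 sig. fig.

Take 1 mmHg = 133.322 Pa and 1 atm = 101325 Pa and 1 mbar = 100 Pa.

1.460×10⁴ Pa

11.60 mbar × 100 → 1160 Pa
89.44 mmHg × 133.322 → 11924.3 Pa
0.01500 atm × 101325 → 1519.88 Pa
Combined: 1160 + 11924.3 + 1519.88 = 14604.2 Pa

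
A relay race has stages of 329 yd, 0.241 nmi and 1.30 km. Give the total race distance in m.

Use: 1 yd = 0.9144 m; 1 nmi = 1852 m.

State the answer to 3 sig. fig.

2050 m

329 yd × 0.9144 → 300.838 m
0.241 nmi × 1852 → 446.332 m
1.30 km × 1000 → 1300 m
Total: 300.838 + 446.332 + 1300 = 2047.17 m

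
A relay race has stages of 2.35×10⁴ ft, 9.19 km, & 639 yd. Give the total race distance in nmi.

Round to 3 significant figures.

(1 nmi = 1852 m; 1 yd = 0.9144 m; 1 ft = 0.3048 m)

9.15 nmi

2.35×10⁴ ft × 0.3048 → 7162.8 m
9.19 km × 1000 → 9190 m
639 yd × 0.9144 → 584.302 m
Combined: 7162.8 + 9190 + 584.302 = 16937.1 m
In nmi: 16937.1 / 1852 = 9.1453 nmi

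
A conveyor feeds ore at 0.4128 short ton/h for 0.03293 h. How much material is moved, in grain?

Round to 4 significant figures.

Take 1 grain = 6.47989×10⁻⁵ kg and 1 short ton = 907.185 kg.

1.903×10⁵ grain

0.4128 short ton/h → 0.104024 kg/s
0.03293 h → 118.548 s
m = ṁ × t = 0.104024 × 118.548 = 12.3318 kg
In grain: 12.3318 / 6.47989×10⁻⁵ = 190309 grain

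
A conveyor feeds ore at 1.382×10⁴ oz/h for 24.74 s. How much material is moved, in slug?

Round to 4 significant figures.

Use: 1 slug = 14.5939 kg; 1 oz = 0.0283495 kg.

1.382×10⁴ oz/h → 0.108831 kg/s
m = ṁ × t = 0.108831 × 24.74 = 2.69248 kg
In slug: 2.69248 / 14.5939 = 0.184494 slug

0.1845 slug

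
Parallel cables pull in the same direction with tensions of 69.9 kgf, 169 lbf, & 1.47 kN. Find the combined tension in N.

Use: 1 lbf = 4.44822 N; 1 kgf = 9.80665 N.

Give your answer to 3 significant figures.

69.9 kgf × 9.80665 = 685.485 N
169 lbf × 4.44822 = 751.749 N
1.47 kN × 1000 = 1470 N
Sum: 685.485 + 751.749 + 1470 = 2907.23 N

2910 N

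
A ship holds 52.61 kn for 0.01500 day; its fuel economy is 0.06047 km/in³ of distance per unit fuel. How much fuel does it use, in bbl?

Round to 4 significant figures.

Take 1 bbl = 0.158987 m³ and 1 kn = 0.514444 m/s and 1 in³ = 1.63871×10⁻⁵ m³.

52.61 kn → 27.0649 m/s
0.01500 day → 1296 s
d = v × t = 27.0649 × 1296 = 35076.1 m
0.06047 km/in³ → 3.6901×10⁶ m/m³
V = d / (distance per unit fuel) = 35076.1 / 3.6901×10⁶ = 0.00950546 m³
In bbl: 0.00950546 / 0.158987 = 0.0597877 bbl

0.05979 bbl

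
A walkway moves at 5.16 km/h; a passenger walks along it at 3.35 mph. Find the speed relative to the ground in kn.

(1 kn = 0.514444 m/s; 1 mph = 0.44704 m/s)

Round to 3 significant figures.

5.16 km/h × (1/3.6) = 1.43333 m/s
3.35 mph × 0.44704 = 1.49758 m/s
Sum: 1.43333 + 1.49758 = 2.93091 m/s
In kn: 2.93091 / 0.514444 = 5.69724 kn

5.70 kn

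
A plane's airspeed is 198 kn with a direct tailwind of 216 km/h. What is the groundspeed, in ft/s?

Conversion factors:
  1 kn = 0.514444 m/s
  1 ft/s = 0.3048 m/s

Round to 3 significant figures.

531 ft/s

198 kn × 0.514444 → 101.86 m/s
216 km/h × (1/3.6) → 60 m/s
Combined: 101.86 + 60 = 161.86 m/s
In ft/s: 161.86 / 0.3048 = 531.037 ft/s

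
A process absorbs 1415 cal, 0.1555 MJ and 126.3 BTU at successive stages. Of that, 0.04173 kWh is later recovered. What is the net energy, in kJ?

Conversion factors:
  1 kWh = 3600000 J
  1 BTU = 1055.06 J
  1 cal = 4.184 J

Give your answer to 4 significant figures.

1415 cal × 4.184 = 5920.36 J
0.1555 MJ × 1000000 = 155500 J
126.3 BTU × 1055.06 = 133254 J
0.04173 kWh × 3600000 = 150228 J
Net: 5920.36 + 155500 + 133254 − 150228 = 144446 J
In kJ: 144446 / 1000 = 144.446 kJ

144.4 kJ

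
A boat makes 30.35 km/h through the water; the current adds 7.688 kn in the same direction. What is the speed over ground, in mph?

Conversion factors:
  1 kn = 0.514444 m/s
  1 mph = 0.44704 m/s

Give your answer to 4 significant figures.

30.35 km/h × (1/3.6) → 8.43056 m/s
7.688 kn × 0.514444 → 3.95505 m/s
Sum: 8.43056 + 3.95505 = 12.3856 m/s
In mph: 12.3856 / 0.44704 = 27.7058 mph

27.71 mph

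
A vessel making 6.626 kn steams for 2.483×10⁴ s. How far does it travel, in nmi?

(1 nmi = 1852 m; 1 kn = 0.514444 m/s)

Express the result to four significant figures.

6.626 kn × 0.514444 = 3.40871 m/s
d = v × t = 3.40871 m/s × 24830 s = 84638.3 m
84638.3 m ÷ (1852 m/nmi) = 45.701 nmi

45.70 nmi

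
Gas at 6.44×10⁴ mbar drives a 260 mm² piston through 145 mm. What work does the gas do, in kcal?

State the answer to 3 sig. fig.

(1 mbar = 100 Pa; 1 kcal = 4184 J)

0.0580 kcal

6.44×10⁴ mbar → 6.44×10⁶ Pa
260 mm² → 2.6×10⁻⁴ m²
F = P × A = 6.44×10⁶ × 2.6×10⁻⁴ = 1674.4 N
145 mm → 0.145 m
W = F × d = 1674.4 × 0.145 = 242.788 J
In kcal: 242.788 / 4184 = 0.0580277 kcal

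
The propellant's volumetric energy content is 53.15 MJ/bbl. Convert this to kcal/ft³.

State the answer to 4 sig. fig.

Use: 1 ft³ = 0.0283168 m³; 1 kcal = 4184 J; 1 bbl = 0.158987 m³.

2263 kcal/ft³

53.15 MJ/bbl × 1000000 J/MJ ÷ 0.158987 m³/bbl = 3.34304×10⁸ J/m³
3.34304×10⁸ J/m³ ÷ 4184 J/kcal × 0.0283168 m³/ft³ = 2262.53 kcal/ft³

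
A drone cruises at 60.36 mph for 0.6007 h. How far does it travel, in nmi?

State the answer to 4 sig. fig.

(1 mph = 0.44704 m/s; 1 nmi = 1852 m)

60.36 mph × 0.44704 = 26.9833 m/s
0.6007 h × 3600 = 2162.52 s
d = v × t = 26.9833 m/s × 2162.52 s = 58351.9 m
58351.9 m ÷ (1852 m/nmi) = 31.5075 nmi

31.51 nmi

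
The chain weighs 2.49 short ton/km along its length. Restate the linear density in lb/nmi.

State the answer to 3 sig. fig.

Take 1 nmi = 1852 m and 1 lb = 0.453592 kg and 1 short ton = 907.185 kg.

2.49 short ton/km × 907.185 kg/short ton ÷ 1000 m/km = 2.25889 kg/m
2.25889 kg/m ÷ 0.453592 kg/lb × 1852 m/nmi = 9222.97 lb/nmi

9220 lb/nmi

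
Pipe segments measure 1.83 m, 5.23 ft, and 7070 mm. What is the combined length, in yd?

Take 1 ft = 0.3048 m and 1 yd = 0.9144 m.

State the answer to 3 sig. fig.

11.5 yd

1.83 m (already m)
5.23 ft × 0.3048 = 1.5941 m
7070 mm × 0.001 = 7.07 m
Total: 1.83 + 1.5941 + 7.07 = 10.4941 m
In yd: 10.4941 / 0.9144 = 11.4765 yd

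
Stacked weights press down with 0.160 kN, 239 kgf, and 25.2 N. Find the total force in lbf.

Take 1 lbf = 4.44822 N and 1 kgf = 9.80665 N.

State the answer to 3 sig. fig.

0.160 kN × 1000 → 160 N
239 kgf × 9.80665 → 2343.79 N
25.2 N (already N)
Combined: 160 + 2343.79 + 25.2 = 2528.99 N
In lbf: 2528.99 / 4.44822 = 568.54 lbf

569 lbf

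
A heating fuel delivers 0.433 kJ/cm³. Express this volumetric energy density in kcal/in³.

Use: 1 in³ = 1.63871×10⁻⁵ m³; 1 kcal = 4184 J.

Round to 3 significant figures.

1.70 kcal/in³

0.433 kJ/cm³ × 1000 J/kJ ÷ 10⁻⁶ m³/cm³ = 4.33×10⁸ J/m³
4.33×10⁸ J/m³ ÷ 4184 J/kcal × 1.63871×10⁻⁵ m³/in³ = 1.69589 kcal/in³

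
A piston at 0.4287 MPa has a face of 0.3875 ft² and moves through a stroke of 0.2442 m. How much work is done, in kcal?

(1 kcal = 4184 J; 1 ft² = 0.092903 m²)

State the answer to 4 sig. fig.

0.4287 MPa → 428700 Pa
0.3875 ft² → 0.0359999 m²
F = P × A = 428700 × 0.0359999 = 15433.2 N
W = F × d = 15433.2 × 0.2442 = 3768.79 J
In kcal: 3768.79 / 4184 = 0.900762 kcal

0.9008 kcal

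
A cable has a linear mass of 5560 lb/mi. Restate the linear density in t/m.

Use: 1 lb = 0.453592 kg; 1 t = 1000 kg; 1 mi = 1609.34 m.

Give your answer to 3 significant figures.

0.00157 t/m

5560 lb/mi × 0.453592 kg/lb ÷ 1609.34 m/mi = 1.56708 kg/m
1.56708 kg/m ÷ 1000 kg/t = 0.00156708 t/m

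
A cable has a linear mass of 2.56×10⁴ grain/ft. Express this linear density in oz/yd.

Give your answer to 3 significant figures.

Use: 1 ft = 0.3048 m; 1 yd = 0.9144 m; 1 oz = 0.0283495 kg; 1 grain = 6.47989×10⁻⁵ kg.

2.56×10⁴ grain/ft × 6.47989×10⁻⁵ kg/grain ÷ 0.3048 m/ft = 5.44243 kg/m
5.44243 kg/m ÷ 0.0283495 kg/oz × 0.9144 m/yd = 175.543 oz/yd

176 oz/yd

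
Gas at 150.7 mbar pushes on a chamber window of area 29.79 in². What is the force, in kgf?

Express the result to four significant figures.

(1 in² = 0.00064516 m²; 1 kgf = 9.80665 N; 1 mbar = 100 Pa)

150.7 mbar × 100 = 15070 Pa
29.79 in² × 0.00064516 = 0.0192193 m²
F = P × A = 15070 Pa × 0.0192193 m² = 289.635 N
289.635 N ÷ (9.80665 N/kgf) = 29.5346 kgf

29.53 kgf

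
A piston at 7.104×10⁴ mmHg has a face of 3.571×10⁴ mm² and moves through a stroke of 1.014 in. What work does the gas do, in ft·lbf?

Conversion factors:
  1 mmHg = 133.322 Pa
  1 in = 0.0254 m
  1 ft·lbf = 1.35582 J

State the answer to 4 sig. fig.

6425 ft·lbf

7.104×10⁴ mmHg → 9.47119×10⁶ Pa
3.571×10⁴ mm² → 0.03571 m²
F = P × A = 9.47119×10⁶ × 0.03571 = 338216 N
1.014 in → 0.0257556 m
W = F × d = 338216 × 0.0257556 = 8710.96 J
In ft·lbf: 8710.96 / 1.35582 = 6424.86 ft·lbf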